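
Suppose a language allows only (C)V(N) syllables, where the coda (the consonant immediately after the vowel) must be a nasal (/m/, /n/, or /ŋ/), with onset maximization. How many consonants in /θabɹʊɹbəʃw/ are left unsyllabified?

4

Syllabifying with onset maximization leaves /b/, /ɹ/, /ʃ/, /w/ stranded (only a nasal (/m/, /n/, or /ŋ/) is licensed in coda position; onsets are limited to one consonant).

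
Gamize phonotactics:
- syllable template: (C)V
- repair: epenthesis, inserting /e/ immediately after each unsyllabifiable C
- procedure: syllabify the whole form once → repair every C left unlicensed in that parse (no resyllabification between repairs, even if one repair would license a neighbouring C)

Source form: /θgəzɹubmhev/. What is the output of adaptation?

Syllabifying with onset maximization leaves /θ/, /z/, /b/, /m/, /v/ stranded (no codas are permitted; onsets are limited to one consonant).
Each unlicensed consonant becomes the onset of a new syllable: /θ/ → /θe/, /z/ → /ze/, /b/ → /be/, /m/ → /me/, /v/ → /ve/.

θegəzeɹubemeheve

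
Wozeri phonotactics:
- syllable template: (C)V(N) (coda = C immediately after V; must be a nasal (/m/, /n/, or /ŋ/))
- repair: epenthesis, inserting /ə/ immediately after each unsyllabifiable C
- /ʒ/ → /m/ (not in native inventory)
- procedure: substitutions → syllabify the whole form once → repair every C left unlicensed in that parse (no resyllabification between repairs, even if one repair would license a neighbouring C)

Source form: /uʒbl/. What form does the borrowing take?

Substitution: /ʒ/ → /m/, giving /umbl/.
The consonants /b/, /l/ cannot be parsed into a legal (C)V(N) syllable (only a nasal (/m/, /n/, or /ŋ/) is licensed in coda position; onsets are limited to one consonant).
Epenthesis after each stranded consonant: /b/ → /bə/, /l/ → /lə/.

umbələ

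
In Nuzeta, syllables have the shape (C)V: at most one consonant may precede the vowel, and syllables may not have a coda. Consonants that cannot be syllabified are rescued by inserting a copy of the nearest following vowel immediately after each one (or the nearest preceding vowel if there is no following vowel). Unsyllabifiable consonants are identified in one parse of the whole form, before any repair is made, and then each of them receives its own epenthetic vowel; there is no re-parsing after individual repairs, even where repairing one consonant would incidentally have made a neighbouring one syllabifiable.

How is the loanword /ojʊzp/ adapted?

Syllabifying with onset maximization leaves /z/, /p/ stranded (no codas are permitted; onsets are limited to one consonant).
Epenthesis after each stranded consonant: /z/ → /zʊ/, /p/ → /pʊ/.

ojʊzʊpʊ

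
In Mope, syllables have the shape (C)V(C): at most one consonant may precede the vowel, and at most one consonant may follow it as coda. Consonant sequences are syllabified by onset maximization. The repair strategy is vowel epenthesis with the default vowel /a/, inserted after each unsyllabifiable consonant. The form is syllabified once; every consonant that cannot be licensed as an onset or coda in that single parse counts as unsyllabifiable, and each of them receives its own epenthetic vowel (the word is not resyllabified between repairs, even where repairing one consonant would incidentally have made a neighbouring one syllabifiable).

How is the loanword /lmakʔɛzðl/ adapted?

Under (C)V(C), the unsyllabifiable consonants are /l/, /ð/, /l/ (at most one coda consonant is licensed; onsets are limited to one consonant).
Inserting the epenthetic vowel yields /l/ → /la/, /ð/ → /ða/, /l/ → /la/.

lamakʔɛzðala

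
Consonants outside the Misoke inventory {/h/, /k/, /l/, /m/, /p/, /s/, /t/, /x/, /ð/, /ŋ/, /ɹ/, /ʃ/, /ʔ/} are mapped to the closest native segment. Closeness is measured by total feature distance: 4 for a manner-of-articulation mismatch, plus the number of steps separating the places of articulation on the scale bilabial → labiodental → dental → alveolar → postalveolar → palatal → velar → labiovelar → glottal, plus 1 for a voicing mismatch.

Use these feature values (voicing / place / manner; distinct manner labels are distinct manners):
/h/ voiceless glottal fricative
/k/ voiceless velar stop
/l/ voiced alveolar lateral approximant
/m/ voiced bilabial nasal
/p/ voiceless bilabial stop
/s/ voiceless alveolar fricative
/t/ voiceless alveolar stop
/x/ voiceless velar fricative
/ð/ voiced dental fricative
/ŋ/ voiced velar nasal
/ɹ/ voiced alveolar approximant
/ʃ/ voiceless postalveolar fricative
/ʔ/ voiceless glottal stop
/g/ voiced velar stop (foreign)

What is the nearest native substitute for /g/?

/k/ is closest: same manner (stop), place distance 0 (velar→velar), voicing differs (+1); total 1. Next closest is /ʔ/ at distance 3.

k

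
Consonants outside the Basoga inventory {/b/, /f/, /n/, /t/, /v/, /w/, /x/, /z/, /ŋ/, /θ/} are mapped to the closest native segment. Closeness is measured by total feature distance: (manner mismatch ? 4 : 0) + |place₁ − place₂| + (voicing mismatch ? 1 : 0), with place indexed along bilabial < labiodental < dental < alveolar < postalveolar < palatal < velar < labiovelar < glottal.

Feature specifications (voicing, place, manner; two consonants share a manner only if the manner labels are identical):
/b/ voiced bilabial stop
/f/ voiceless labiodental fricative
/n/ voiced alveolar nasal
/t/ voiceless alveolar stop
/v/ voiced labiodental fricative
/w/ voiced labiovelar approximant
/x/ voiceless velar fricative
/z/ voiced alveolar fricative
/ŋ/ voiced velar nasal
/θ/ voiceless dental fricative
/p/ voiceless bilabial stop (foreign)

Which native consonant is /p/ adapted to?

b

/b/ is closest: same manner (stop), place distance 0 (bilabial→bilabial), voicing differs (+1); total 1. Next closest is /t/ at distance 3.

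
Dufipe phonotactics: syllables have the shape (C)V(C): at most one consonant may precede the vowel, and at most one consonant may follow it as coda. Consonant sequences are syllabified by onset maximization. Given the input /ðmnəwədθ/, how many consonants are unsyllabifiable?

The consonants /ð/, /m/, /θ/ cannot be parsed into a legal (C)V(C) syllable (at most one coda consonant is licensed; onsets are limited to one consonant).

3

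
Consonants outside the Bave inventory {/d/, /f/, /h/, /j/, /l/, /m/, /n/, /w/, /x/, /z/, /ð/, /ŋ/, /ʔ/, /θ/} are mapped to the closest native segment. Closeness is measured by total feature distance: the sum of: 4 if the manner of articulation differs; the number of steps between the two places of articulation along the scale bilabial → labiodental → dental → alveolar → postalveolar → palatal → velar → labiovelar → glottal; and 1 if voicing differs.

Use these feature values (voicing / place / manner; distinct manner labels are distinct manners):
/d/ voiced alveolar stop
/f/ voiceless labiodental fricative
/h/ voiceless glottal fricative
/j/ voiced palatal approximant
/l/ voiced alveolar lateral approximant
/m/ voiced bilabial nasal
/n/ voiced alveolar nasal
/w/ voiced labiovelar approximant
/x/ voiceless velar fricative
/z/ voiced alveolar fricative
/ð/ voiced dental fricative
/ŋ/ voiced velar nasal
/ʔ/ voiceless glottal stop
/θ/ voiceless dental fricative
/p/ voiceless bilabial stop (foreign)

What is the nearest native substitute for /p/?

d

/d/ is closest: same manner (stop), place distance 3 (bilabial→alveolar), voicing differs (+1); total 4. Next closest is /f/ at distance 5.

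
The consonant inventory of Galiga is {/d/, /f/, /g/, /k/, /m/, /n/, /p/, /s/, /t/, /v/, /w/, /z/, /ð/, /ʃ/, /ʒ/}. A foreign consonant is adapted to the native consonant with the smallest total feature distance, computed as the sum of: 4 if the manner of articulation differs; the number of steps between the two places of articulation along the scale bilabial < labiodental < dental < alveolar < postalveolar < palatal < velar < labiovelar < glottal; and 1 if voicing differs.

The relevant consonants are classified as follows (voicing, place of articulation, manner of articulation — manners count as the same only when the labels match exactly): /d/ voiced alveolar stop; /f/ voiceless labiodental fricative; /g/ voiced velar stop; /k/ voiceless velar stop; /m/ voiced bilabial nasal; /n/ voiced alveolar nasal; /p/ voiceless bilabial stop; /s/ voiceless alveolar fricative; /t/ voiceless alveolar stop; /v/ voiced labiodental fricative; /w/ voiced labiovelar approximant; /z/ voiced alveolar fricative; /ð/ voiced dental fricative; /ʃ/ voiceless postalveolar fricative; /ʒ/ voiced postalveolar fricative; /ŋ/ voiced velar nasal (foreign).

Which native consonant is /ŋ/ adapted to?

n

/n/ is closest: same manner (nasal), place distance 3 (velar→alveolar), same voicing; total 3. Next closest is /g/ at distance 4.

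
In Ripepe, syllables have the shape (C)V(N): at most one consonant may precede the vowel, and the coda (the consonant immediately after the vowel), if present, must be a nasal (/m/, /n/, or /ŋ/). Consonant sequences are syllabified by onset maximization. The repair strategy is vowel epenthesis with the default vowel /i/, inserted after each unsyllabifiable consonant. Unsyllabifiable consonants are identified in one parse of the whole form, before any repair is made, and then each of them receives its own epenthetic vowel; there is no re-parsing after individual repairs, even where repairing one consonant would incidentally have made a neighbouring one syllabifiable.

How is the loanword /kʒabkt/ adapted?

kiʒabikiti

Syllabifying with onset maximization leaves /k/, /b/, /k/, /t/ stranded (only a nasal (/m/, /n/, or /ŋ/) is licensed in coda position; onsets are limited to one consonant).
Each unlicensed consonant becomes the onset of a new syllable: /k/ → /ki/, /b/ → /bi/, /k/ → /ki/, /t/ → /ti/.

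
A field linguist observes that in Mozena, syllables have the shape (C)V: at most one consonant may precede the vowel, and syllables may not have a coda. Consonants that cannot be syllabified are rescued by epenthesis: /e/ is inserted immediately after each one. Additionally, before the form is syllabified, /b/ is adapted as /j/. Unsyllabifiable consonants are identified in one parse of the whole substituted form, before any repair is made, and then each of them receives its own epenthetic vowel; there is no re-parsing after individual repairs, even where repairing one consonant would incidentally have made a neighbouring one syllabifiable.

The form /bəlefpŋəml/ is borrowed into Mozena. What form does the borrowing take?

jəlefepeŋəmele

Substitution: /b/ → /j/, giving /jəlefpŋəml/.
The consonants /f/, /p/, /m/, /l/ cannot be parsed into a legal (C)V syllable (no codas are permitted; onsets are limited to one consonant).
Epenthesis after each stranded consonant: /f/ → /fe/, /p/ → /pe/, /m/ → /me/, /l/ → /le/.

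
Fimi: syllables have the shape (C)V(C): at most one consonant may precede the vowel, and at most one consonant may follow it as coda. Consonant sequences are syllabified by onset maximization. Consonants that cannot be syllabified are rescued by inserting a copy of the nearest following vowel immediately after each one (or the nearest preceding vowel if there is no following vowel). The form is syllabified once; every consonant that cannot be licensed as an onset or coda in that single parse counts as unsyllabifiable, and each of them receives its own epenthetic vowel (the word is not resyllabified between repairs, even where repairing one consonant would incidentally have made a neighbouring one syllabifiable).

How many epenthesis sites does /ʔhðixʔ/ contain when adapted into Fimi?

3

The unsyllabifiable consonants are /ʔ/, /h/, /ʔ/; each receives one epenthetic vowel.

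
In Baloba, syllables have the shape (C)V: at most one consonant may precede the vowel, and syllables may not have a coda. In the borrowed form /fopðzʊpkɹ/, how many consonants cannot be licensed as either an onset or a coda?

Syllabifying with onset maximization leaves /p/, /ð/, /p/, /k/, /ɹ/ stranded (no codas are permitted; onsets are limited to one consonant).

5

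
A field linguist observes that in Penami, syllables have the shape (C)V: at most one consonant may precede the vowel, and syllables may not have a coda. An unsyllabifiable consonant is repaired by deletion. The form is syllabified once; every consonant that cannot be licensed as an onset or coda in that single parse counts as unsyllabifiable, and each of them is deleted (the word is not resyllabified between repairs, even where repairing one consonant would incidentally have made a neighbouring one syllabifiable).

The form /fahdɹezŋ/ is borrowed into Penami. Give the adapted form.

Under (C)V, the unsyllabifiable consonants are /h/, /d/, /z/, /ŋ/ (no codas are permitted; onsets are limited to one consonant).
Deletion applies to /h/, /d/, /z/, /ŋ/.

faɹe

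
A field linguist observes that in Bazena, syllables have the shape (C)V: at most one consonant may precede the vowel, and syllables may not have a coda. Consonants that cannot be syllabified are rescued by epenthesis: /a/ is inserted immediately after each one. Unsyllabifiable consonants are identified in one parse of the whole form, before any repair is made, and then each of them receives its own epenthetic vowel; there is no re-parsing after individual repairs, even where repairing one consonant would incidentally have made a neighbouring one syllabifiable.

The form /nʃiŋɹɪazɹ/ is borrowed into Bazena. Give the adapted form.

The consonants /n/, /ŋ/, /z/, /ɹ/ cannot be parsed into a legal (C)V syllable (no codas are permitted; onsets are limited to one consonant).
Each unlicensed consonant becomes the onset of a new syllable: /n/ → /na/, /ŋ/ → /ŋa/, /z/ → /za/, /ɹ/ → /ɹa/.

naʃiŋaɹɪazaɹa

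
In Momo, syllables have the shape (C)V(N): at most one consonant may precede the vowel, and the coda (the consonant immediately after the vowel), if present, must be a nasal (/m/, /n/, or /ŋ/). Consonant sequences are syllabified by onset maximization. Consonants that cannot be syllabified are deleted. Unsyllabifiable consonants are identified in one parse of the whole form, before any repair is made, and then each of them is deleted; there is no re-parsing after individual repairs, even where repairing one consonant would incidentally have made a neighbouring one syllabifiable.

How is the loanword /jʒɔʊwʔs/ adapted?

The consonants /j/, /w/, /ʔ/, /s/ cannot be parsed into a legal (C)V(N) syllable (only a nasal (/m/, /n/, or /ŋ/) is licensed in coda position; onsets are limited to one consonant).
Each unlicensed consonant is deleted: /j/, /w/, /ʔ/, /s/.

ʒɔʊ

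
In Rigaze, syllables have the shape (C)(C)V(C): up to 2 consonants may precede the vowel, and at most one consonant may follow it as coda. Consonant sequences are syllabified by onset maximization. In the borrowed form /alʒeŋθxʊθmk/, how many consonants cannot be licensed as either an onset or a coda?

2

Syllabifying with onset maximization leaves /m/, /k/ stranded (at most one coda consonant is licensed; onsets may contain at most 2 consonants).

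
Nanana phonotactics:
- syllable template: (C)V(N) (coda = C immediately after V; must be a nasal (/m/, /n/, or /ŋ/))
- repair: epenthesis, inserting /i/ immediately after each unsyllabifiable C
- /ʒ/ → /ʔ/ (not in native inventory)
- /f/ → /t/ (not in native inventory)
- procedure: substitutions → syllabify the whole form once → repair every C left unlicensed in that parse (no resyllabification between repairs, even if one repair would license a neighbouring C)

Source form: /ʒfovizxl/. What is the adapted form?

Substitution: /ʒ/ → /ʔ/, /f/ → /t/, giving /ʔtovizxl/.
The consonants /ʔ/, /z/, /x/, /l/ cannot be parsed into a legal (C)V(N) syllable (only a nasal (/m/, /n/, or /ŋ/) is licensed in coda position; onsets are limited to one consonant).
Inserting the epenthetic vowel yields /ʔ/ → /ʔi/, /z/ → /zi/, /x/ → /xi/, /l/ → /li/.

ʔitovizixili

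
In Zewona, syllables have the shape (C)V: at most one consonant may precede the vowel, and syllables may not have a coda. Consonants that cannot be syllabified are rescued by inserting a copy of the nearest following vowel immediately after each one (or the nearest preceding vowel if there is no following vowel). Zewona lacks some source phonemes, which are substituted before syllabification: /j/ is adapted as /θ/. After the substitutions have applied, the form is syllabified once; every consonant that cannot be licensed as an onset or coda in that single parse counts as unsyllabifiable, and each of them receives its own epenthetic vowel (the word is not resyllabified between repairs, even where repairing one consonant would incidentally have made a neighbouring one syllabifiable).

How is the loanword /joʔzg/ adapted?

Substitution: /j/ → /θ/, giving /θoʔzg/.
Syllabifying with onset maximization leaves /ʔ/, /z/, /g/ stranded (no codas are permitted; onsets are limited to one consonant).
Inserting the epenthetic vowel yields /ʔ/ → /ʔo/, /z/ → /zo/, /g/ → /go/.

θoʔozogo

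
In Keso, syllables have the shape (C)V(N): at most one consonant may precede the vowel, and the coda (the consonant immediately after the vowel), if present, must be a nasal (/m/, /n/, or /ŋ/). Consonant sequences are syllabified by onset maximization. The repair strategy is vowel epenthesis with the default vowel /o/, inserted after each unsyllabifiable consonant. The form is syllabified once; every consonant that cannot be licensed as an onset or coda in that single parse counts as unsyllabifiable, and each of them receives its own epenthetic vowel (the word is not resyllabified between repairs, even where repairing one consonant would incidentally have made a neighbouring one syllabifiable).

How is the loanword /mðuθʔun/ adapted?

moðuθoʔun

Under (C)V(N), the unsyllabifiable consonants are /m/, /θ/ (only a nasal (/m/, /n/, or /ŋ/) is licensed in coda position; onsets are limited to one consonant).
Inserting the epenthetic vowel yields /m/ → /mo/, /θ/ → /θo/.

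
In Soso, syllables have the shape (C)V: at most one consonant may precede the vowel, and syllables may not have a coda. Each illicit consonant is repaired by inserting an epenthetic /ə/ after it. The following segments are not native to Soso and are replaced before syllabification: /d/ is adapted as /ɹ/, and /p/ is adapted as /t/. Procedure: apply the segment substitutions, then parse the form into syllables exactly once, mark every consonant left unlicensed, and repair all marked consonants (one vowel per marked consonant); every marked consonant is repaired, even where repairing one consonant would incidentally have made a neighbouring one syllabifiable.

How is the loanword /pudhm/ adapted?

Substitution: /p/ → /t/, /d/ → /ɹ/, giving /tuɹhm/.
Under (C)V, the unsyllabifiable consonants are /ɹ/, /h/, /m/ (no codas are permitted; onsets are limited to one consonant).
Epenthesis after each stranded consonant: /ɹ/ → /ɹə/, /h/ → /hə/, /m/ → /mə/.

tuɹəhəmə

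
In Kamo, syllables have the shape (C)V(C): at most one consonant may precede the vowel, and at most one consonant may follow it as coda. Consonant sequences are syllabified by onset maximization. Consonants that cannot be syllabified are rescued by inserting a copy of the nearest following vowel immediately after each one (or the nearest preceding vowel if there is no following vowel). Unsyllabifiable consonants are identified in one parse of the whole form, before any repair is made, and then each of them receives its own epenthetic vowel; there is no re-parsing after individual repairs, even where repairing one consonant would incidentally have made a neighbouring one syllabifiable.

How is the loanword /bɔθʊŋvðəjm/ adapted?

Syllabifying with onset maximization leaves /v/, /m/ stranded (at most one coda consonant is licensed; onsets are limited to one consonant).
Epenthesis after each stranded consonant: /v/ → /və/, /m/ → /mə/.

bɔθʊŋvəðəjmə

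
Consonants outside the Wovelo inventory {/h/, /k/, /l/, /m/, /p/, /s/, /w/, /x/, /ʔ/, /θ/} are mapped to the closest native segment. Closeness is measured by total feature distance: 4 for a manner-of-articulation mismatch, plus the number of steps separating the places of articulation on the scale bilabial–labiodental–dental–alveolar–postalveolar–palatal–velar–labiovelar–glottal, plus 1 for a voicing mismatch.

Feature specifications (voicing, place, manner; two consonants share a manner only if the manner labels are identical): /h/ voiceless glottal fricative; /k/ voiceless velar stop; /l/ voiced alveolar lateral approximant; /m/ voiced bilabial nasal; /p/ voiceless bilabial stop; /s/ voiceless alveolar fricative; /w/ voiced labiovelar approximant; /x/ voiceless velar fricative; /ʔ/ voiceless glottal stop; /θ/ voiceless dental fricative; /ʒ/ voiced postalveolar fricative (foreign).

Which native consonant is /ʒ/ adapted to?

/s/ is closest: same manner (fricative), place distance 1 (postalveolar→alveolar), voicing differs (+1); total 2. Next closest is /x/ at distance 3.

s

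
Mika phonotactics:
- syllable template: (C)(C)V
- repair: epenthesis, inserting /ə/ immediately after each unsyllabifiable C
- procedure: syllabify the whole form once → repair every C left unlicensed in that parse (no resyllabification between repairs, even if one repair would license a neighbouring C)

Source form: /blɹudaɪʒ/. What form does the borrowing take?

bəlɹudaɪʒə

Under (C)(C)V, the unsyllabifiable consonants are /b/, /ʒ/ (no codas are permitted; onsets may contain at most 2 consonants).
Each unlicensed consonant becomes the onset of a new syllable: /b/ → /bə/, /ʒ/ → /ʒə/.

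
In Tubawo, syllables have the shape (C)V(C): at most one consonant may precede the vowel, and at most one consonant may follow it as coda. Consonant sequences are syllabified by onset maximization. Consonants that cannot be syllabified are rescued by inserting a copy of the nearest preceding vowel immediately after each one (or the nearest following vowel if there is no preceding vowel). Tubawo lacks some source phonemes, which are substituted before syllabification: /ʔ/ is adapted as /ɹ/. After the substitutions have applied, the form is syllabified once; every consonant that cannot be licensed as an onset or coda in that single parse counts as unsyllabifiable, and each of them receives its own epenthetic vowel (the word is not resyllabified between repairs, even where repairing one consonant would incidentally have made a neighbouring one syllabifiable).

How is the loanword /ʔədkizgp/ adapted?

ɹədkizgipi

Substitution: /ʔ/ → /ɹ/, giving /ɹədkizgp/.
Under (C)V(C), the unsyllabifiable consonants are /g/, /p/ (at most one coda consonant is licensed; onsets are limited to one consonant).
Epenthesis after each stranded consonant: /g/ → /gi/, /p/ → /pi/.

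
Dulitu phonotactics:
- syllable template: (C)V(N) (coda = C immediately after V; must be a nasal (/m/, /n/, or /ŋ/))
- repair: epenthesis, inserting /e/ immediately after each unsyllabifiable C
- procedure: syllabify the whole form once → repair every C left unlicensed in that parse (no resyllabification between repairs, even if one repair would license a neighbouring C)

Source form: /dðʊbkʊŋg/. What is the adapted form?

deðʊbekʊŋge

The consonants /d/, /b/, /g/ cannot be parsed into a legal (C)V(N) syllable (only a nasal (/m/, /n/, or /ŋ/) is licensed in coda position; onsets are limited to one consonant).
Inserting the epenthetic vowel yields /d/ → /de/, /b/ → /be/, /g/ → /ge/.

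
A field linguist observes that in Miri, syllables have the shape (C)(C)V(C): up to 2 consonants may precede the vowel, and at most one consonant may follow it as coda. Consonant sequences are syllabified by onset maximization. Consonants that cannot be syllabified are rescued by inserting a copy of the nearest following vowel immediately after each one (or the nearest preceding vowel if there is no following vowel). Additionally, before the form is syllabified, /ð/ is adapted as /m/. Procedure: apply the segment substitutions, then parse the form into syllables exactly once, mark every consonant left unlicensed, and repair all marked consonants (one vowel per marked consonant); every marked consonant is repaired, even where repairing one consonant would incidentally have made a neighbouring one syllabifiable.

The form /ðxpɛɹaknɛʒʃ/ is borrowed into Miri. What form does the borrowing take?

Substitution: /ð/ → /m/, giving /mxpɛɹaknɛʒʃ/.
Under (C)(C)V(C), the unsyllabifiable consonants are /m/, /ʃ/ (at most one coda consonant is licensed; onsets may contain at most 2 consonants).
Epenthesis after each stranded consonant: /m/ → /mɛ/, /ʃ/ → /ʃɛ/.

mɛxpɛɹaknɛʒʃɛ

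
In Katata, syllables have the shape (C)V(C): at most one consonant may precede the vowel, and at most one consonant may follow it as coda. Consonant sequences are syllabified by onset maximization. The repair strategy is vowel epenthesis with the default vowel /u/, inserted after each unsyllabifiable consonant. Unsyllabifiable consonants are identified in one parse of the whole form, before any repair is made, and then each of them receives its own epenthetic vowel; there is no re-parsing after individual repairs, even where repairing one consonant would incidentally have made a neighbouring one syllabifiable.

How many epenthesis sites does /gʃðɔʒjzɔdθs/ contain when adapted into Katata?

The unsyllabifiable consonants are /g/, /ʃ/, /j/, /θ/, /s/; each receives one epenthetic vowel.

5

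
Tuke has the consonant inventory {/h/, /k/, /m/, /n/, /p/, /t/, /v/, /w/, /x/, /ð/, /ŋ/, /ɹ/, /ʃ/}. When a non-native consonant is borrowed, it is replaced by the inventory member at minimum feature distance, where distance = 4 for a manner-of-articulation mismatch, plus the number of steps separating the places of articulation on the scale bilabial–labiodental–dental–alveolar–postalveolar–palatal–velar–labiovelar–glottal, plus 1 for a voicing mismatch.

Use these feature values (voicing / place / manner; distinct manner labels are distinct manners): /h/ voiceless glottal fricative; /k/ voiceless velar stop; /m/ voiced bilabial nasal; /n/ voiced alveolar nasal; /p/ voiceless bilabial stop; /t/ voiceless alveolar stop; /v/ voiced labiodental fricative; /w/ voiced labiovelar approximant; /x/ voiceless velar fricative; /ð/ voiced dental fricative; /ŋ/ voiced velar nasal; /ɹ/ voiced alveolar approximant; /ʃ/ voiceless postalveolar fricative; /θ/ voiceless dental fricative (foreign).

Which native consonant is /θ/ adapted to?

ð

/ð/ is closest: same manner (fricative), place distance 0 (dental→dental), voicing differs (+1); total 1. Next closest is /v/ at distance 2.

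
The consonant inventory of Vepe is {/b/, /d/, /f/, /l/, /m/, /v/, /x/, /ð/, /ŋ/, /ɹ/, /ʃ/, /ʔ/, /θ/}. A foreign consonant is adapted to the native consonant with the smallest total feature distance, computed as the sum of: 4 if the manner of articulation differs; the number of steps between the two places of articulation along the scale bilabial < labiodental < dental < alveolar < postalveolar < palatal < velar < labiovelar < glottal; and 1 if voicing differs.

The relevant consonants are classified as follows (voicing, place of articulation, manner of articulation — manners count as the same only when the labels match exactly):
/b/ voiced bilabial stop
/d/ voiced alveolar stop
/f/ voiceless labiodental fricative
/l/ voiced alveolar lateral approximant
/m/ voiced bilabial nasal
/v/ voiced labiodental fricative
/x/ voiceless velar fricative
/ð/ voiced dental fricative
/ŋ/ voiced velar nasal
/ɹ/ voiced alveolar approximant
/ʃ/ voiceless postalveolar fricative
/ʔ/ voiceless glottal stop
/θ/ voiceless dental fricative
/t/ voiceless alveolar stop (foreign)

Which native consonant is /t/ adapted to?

d

/d/ is closest: same manner (stop), place distance 0 (alveolar→alveolar), voicing differs (+1); total 1. Next closest is /b/ at distance 4.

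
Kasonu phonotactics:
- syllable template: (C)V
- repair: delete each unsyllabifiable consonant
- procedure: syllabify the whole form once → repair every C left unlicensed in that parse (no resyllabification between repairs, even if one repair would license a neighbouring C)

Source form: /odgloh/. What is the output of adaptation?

olo

Under (C)V, the unsyllabifiable consonants are /d/, /g/, /h/ (no codas are permitted; onsets are limited to one consonant).
Each unlicensed consonant is deleted: /d/, /g/, /h/.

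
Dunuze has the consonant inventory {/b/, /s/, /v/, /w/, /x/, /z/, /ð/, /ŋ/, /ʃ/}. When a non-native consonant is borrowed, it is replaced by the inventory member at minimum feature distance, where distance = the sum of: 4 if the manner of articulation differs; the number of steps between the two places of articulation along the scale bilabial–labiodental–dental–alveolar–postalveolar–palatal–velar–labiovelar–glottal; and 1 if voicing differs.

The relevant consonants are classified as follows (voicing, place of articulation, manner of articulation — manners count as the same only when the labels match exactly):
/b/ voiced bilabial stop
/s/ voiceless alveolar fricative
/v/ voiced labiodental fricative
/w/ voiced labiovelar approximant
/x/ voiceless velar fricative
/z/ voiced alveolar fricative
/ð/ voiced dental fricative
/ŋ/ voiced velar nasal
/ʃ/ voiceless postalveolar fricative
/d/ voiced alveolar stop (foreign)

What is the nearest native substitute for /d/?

/b/ is closest: same manner (stop), place distance 3 (alveolar→bilabial), same voicing; total 3. Next closest is /z/ at distance 4.

b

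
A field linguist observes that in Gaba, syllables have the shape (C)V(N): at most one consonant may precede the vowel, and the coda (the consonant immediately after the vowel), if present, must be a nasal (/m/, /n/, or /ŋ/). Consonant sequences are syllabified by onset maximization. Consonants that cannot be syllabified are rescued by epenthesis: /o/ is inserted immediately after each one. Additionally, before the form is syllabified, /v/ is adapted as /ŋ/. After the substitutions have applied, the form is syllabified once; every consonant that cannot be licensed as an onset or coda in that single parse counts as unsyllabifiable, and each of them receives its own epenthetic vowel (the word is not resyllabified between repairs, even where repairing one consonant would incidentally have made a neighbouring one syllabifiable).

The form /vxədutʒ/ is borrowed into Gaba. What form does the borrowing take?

ŋoxədutoʒo

Substitution: /v/ → /ŋ/, giving /ŋxədutʒ/.
The consonants /ŋ/, /t/, /ʒ/ cannot be parsed into a legal (C)V(N) syllable (only a nasal (/m/, /n/, or /ŋ/) is licensed in coda position; onsets are limited to one consonant).
Epenthesis after each stranded consonant: /ŋ/ → /ŋo/, /t/ → /to/, /ʒ/ → /ʒo/.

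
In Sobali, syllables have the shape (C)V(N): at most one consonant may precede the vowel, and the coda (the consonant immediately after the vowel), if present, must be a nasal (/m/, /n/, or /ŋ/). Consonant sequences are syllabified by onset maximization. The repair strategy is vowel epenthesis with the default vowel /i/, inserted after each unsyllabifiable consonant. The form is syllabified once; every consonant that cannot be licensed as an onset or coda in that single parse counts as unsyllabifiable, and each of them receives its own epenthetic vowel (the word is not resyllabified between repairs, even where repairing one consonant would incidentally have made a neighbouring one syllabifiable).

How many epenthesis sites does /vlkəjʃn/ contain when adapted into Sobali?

The unsyllabifiable consonants are /v/, /l/, /j/, /ʃ/, /n/; each receives one epenthetic vowel.

5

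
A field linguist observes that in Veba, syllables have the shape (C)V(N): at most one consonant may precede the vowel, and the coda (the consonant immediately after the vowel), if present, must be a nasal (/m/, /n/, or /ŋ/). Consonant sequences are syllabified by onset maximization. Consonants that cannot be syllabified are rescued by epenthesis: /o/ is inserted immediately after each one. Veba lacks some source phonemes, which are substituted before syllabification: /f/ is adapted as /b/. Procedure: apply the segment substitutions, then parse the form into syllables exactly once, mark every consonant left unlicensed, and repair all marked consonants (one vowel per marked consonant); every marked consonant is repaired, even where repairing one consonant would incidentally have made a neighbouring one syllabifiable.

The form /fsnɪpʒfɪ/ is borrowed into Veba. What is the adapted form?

bosonɪpoʒobɪ

Substitution: /f/ → /b/, giving /bsnɪpʒbɪ/.
The consonants /b/, /s/, /p/, /ʒ/ cannot be parsed into a legal (C)V(N) syllable (only a nasal (/m/, /n/, or /ŋ/) is licensed in coda position; onsets are limited to one consonant).
Inserting the epenthetic vowel yields /b/ → /bo/, /s/ → /so/, /p/ → /po/, /ʒ/ → /ʒo/.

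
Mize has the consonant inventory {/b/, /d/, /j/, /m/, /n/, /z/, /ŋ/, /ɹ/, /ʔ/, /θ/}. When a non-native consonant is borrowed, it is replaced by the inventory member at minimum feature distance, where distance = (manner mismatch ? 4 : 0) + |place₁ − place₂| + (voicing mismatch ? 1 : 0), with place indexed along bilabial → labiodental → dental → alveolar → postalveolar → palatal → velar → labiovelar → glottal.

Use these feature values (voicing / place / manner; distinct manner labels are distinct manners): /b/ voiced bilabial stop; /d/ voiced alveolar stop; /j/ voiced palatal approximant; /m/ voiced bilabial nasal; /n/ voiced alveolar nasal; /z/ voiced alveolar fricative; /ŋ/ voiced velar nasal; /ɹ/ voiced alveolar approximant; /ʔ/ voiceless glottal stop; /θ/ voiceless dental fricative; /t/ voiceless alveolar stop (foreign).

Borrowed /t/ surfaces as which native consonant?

/d/ is closest: same manner (stop), place distance 0 (alveolar→alveolar), voicing differs (+1); total 1. Next closest is /b/ at distance 4.

d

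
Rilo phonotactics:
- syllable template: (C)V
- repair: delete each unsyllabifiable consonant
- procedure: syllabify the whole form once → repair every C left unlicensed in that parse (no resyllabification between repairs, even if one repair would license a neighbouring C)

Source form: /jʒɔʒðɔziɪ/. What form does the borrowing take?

ʒɔðɔziɪ

The consonants /j/, /ʒ/ cannot be parsed into a legal (C)V syllable (no codas are permitted; onsets are limited to one consonant).
Deleting the stranded consonants removes /j/, /ʒ/.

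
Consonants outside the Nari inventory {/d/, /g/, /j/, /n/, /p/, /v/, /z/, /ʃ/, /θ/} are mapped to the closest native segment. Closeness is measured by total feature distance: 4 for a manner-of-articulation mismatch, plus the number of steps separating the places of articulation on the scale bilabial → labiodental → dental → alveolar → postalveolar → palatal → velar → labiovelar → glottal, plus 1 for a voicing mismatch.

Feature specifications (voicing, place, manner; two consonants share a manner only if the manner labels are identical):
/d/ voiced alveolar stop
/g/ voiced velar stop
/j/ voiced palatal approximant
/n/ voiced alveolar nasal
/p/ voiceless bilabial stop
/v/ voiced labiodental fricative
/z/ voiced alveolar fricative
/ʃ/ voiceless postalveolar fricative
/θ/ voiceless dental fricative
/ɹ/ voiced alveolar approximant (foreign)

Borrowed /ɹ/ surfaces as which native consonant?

j

/j/ is closest: same manner (approximant), place distance 2 (alveolar→palatal), same voicing; total 2. Next closest is /d/ at distance 4.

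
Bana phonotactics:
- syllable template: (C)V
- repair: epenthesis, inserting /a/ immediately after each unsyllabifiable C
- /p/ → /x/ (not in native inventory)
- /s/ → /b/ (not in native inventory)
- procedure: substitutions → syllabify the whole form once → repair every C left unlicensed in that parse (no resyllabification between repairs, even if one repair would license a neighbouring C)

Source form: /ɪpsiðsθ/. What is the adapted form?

ɪxabiðabaθa

Substitution: /p/ → /x/, /s/ → /b/, giving /ɪxbiðbθ/.
Under (C)V, the unsyllabifiable consonants are /x/, /ð/, /b/, /θ/ (no codas are permitted; onsets are limited to one consonant).
Each unlicensed consonant becomes the onset of a new syllable: /x/ → /xa/, /ð/ → /ða/, /b/ → /ba/, /θ/ → /θa/.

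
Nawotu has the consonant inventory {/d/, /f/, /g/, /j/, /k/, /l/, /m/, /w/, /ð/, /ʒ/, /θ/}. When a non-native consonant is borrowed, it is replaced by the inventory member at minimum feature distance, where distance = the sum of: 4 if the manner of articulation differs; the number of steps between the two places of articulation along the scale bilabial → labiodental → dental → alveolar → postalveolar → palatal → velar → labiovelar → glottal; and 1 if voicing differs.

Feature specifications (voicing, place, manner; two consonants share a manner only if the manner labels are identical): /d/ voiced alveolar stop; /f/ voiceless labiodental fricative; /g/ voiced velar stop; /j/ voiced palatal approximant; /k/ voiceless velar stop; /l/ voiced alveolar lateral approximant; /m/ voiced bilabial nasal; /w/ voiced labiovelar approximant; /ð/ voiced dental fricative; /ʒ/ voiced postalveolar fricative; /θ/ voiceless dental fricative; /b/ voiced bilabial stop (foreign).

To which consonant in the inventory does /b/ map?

d

/d/ is closest: same manner (stop), place distance 3 (bilabial→alveolar), same voicing; total 3. Next closest is /m/ at distance 4.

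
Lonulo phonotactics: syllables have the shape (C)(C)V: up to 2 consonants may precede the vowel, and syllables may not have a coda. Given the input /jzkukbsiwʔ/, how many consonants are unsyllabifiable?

Syllabifying with onset maximization leaves /j/, /k/, /w/, /ʔ/ stranded (no codas are permitted; onsets may contain at most 2 consonants).

4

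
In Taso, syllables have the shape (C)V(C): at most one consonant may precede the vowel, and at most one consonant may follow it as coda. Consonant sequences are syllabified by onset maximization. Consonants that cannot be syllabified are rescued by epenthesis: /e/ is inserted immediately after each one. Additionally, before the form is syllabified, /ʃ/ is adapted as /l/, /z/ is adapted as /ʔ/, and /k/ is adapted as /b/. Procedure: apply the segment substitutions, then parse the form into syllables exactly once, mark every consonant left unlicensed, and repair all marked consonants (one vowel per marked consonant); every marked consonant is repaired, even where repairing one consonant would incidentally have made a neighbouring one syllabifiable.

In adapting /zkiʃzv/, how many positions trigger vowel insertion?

3

After substitution the input is /ʔbilʔv/.
The unsyllabifiable consonants are /ʔ/, /ʔ/, /v/; each receives one epenthetic vowel.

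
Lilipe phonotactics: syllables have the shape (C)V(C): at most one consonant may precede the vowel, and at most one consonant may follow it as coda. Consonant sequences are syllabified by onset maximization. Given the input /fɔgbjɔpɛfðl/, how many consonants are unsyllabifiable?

Under (C)V(C), the unsyllabifiable consonants are /b/, /ð/, /l/ (at most one coda consonant is licensed; onsets are limited to one consonant).

3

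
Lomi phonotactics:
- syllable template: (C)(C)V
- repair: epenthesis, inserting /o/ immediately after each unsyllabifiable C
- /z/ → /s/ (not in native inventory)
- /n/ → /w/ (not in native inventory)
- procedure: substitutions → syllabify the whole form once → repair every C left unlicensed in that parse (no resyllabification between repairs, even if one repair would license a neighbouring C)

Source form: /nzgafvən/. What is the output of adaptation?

wosgafvəwo

Substitution: /n/ → /w/, /z/ → /s/, giving /wsgafvəw/.
Under (C)(C)V, the unsyllabifiable consonants are /w/, /w/ (no codas are permitted; onsets may contain at most 2 consonants).
Inserting the epenthetic vowel yields /w/ → /wo/, /w/ → /wo/.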